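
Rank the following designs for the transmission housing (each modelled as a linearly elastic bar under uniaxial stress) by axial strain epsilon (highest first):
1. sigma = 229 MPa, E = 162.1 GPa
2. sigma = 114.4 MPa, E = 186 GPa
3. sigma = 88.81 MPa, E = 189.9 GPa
Model: a linearly elastic bar under uniaxial stress, so epsilon = sigma / E (SI units).
  Case 1: epsilon = (2.29 × 10⁸) / (1.621 × 10¹¹) = 0.001413
  Case 2: epsilon = (1.144 × 10⁸) / (1.86 × 10¹¹) = 0.0006151
  Case 3: epsilon = (8.881 × 10⁷) / (1.899 × 10¹¹) = 0.0004677
Ordering: 0.001413 (case 1) > 0.0006151 (case 2) > 0.0004677 (case 3)
Final answer: 1, 2, 3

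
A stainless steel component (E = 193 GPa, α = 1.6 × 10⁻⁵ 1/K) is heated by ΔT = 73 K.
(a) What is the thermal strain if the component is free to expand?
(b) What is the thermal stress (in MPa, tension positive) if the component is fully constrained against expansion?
(a) Free thermal strain ε_th = α·ΔT = (1.6 × 10⁻⁵) × 73 = 0.001168
(b) Fully constrained, the expansion is suppressed, so σ = -E·α·ΔT. Convert E = 193 GPa = 1.93 × 10¹¹ Pa.
  σ = -(1.93 × 10¹¹) × (1.6 × 10⁻⁵) × 73 = -2.254 × 10⁸ Pa = -225.4 MPa (compressive)
Final answer: (a) ε_th = 0.001168, (b) σ = -225.4 MPa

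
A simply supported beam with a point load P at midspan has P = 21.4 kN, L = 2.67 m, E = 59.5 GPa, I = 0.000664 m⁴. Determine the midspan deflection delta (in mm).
Model: a simply supported beam with a point load P at midspan, so delta = (P·L^3) / (48·E·I).
Convert to SI units:
  P = 21.4 kN = 21400 N
  E = 59.5 GPa = 5.95 × 10¹⁰ Pa
Substitute:
  delta = (21400 × 2.67^3) / (48 × (5.95 × 10¹⁰) × 0.000664)
  delta = 0.0002148 m
Convert: delta = 0.0002148 m = 0.2148 mm
Final answer: delta = 0.2148 mm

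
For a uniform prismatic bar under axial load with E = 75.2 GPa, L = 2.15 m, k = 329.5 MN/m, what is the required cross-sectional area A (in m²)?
Model: a uniform prismatic bar under axial load, so k = (A·E) / L.
Solve for A: A = (k·L) / E.
Convert to SI units:
  E = 75.2 GPa = 7.52 × 10¹⁰ Pa
  k = 329.5 MN/m = 3.295 × 10⁸ N/m
Substitute:
  A = ((3.295 × 10⁸) × 2.15) / (7.52 × 10¹⁰)
  A = 0.009421 m²
Final answer: A = 0.009421 m²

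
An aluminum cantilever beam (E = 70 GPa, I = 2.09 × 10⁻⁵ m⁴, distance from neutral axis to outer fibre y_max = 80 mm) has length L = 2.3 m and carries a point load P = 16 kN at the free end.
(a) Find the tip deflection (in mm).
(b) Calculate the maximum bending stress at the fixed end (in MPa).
(a) Tip deflection of a cantilever with an end point load: δ = P·L^3 / (3·E·I). Convert P = 16 kN = 16000 N, E = 70 GPa = 7 × 10¹⁰ Pa.
  δ = (16000 × 2.3^3) / (3 × (7 × 10¹⁰) × (2.09 × 10⁻⁵)) = 0.04435 m = 44.35 mm
(b) Maximum bending moment at the fixed end: M = P·L = 16000 × 2.3 = 36800 N·m. Convert y_max = 80 mm = 0.08 m.
  σ = M·y_max / I = (36800 × 0.08) / (2.09 × 10⁻⁵) = 1.409 × 10⁸ Pa = 140.9 MPa
Final answer: (a) δ = 44.35 mm, (b) σ = 140.9 MPa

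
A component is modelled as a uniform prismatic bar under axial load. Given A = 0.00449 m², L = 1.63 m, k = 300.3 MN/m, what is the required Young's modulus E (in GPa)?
Model: a uniform prismatic bar under axial load, so k = (A·E) / L.
Solve for E: E = (k·L) / A.
Convert to SI units:
  k = 300.3 MN/m = 3.003 × 10⁸ N/m
Substitute:
  E = ((3.003 × 10⁸) × 1.63) / 0.00449
  E = 1.09 × 10¹¹ Pa
Convert: E = 1.09 × 10¹¹ Pa = 109 GPa
Final answer: E = 109 GPa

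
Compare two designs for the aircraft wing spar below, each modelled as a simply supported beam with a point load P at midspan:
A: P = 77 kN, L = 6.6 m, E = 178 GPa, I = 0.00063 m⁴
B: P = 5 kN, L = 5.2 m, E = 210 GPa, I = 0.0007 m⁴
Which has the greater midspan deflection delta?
Model: a simply supported beam with a point load P at midspan, so delta = (P·L^3) / (48·E·I) (SI units).
  A: delta = (77000 × 6.6^3) / (48 × (1.78 × 10¹¹) × 0.00063) = 0.004113 m = 4.113 mm
  B: delta = (5000 × 5.2^3) / (48 × (2.1 × 10¹¹) × 0.0007) = 9.964 × 10⁻⁵ m = 0.09964 mm
4.113 mm > 0.09964 mm, so A is larger.
Final answer: A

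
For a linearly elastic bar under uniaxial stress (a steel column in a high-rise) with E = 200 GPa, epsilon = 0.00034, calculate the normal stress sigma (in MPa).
Model: a linearly elastic bar under uniaxial stress, so epsilon = sigma / E.
Solve for sigma: sigma = epsilon·E.
Convert to SI units:
  E = 200 GPa = 2 × 10¹¹ Pa
Substitute:
  sigma = 0.00034 × (2 × 10¹¹)
  sigma = 6.8 × 10⁷ Pa
Convert: sigma = 6.8 × 10⁷ Pa = 68 MPa
Final answer: sigma = 68 MPa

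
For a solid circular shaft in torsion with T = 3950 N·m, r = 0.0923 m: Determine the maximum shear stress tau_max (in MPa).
Model: a solid circular shaft in torsion, so tau_max = (2·T) / (π·r^3).
Substitute:
  tau_max = (2 × 3950) / (π × 0.0923^3)
  tau_max = 3.198 × 10⁶ Pa
Convert: tau_max = 3.198 × 10⁶ Pa = 3.198 MPa
Final answer: tau_max = 3.198 MPa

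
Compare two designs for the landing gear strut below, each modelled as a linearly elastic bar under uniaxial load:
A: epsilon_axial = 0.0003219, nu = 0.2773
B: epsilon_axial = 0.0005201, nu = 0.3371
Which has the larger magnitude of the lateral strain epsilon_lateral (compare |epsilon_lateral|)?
Model: a linearly elastic bar under uniaxial load, so epsilon_lateral = -nu·epsilon_axial (SI units).
  A: epsilon_lateral = -(0.2773 × 0.0003219) = -8.926 × 10⁻⁵
  B: epsilon_lateral = -(0.3371 × 0.0005201) = -0.0001753
|epsilon_lateral|: A = 8.926 × 10⁻⁵, B = 0.0001753, so B is larger in magnitude.
Final answer: B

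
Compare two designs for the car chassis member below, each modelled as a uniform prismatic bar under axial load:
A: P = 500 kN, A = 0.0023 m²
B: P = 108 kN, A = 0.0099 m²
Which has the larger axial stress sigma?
Model: a uniform prismatic bar under axial load, so sigma = P / A (SI units).
  A: sigma = 500000 / 0.0023 = 2.174 × 10⁸ Pa = 217.4 MPa
  B: sigma = 108000 / 0.0099 = 1.091 × 10⁷ Pa = 10.91 MPa
217.4 MPa > 10.91 MPa, so A is larger.
Final answer: A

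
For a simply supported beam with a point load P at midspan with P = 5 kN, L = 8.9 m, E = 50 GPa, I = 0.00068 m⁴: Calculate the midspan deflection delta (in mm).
Model: a simply supported beam with a point load P at midspan, so delta = (P·L^3) / (48·E·I).
Convert to SI units:
  P = 5 kN = 5000 N
  E = 50 GPa = 5 × 10¹⁰ Pa
Substitute:
  delta = (5000 × 8.9^3) / (48 × (5 × 10¹⁰) × 0.00068)
  delta = 0.00216 m
Convert: delta = 0.00216 m = 2.16 mm
Final answer: delta = 2.16 mm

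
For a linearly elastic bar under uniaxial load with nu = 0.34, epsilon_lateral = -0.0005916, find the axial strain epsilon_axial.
Model: a linearly elastic bar under uniaxial load, so epsilon_lateral = -nu·epsilon_axial.
Solve for epsilon_axial: epsilon_axial = -epsilon_lateral / nu.
Substitute:
  epsilon_axial = -(-0.0005916) / 0.34
  epsilon_axial = 0.00174
Final answer: epsilon_axial = 0.00174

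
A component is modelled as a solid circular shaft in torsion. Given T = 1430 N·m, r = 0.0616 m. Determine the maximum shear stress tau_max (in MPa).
Model: a solid circular shaft in torsion, so tau_max = (2·T) / (π·r^3).
Substitute:
  tau_max = (2 × 1430) / (π × 0.0616^3)
  tau_max = 3.895 × 10⁶ Pa
Convert: tau_max = 3.895 × 10⁶ Pa = 3.895 MPa
Final answer: tau_max = 3.895 MPa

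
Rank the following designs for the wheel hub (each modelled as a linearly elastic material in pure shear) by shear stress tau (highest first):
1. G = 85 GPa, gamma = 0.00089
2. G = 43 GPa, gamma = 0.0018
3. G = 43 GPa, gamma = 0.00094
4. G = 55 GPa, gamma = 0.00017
Model: a linearly elastic material in pure shear, so tau = G·gamma (SI units).
  Case 1: tau = (8.5 × 10¹⁰) × 0.00089 = 7.565 × 10⁷ Pa = 75.65 MPa
  Case 2: tau = (4.3 × 10¹⁰) × 0.0018 = 7.74 × 10⁷ Pa = 77.4 MPa
  Case 3: tau = (4.3 × 10¹⁰) × 0.00094 = 4.042 × 10⁷ Pa = 40.42 MPa
  Case 4: tau = (5.5 × 10¹⁰) × 0.00017 = 9.35 × 10⁶ Pa = 9.35 MPa
Ordering: 77.4 MPa (case 2) > 75.65 MPa (case 1) > 40.42 MPa (case 3) > 9.35 MPa (case 4)
Final answer: 2, 1, 3, 4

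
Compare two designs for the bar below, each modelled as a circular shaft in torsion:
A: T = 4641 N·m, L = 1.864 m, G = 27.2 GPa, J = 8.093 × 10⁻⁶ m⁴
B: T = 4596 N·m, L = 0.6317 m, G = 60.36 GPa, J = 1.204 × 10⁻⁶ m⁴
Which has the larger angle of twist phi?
Model: a circular shaft in torsion, so phi = (T·L) / (G·J) (SI units).
  A: phi = (4641 × 1.864) / ((2.72 × 10¹⁰) × (8.093 × 10⁻⁶)) = 0.0393 rad = 2.252°
  B: phi = (4596 × 0.6317) / ((6.036 × 10¹⁰) × (1.204 × 10⁻⁶)) = 0.03995 rad = 2.289°
2.289° > 2.252°, so B is larger.
Final answer: B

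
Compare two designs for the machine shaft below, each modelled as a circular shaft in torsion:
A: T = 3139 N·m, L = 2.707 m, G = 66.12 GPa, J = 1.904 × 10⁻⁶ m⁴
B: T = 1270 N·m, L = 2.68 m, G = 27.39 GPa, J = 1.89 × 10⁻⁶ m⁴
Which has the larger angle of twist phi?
Model: a circular shaft in torsion, so phi = (T·L) / (G·J) (SI units).
  A: phi = (3139 × 2.707) / ((6.612 × 10¹⁰) × (1.904 × 10⁻⁶)) = 0.0675 rad = 3.867°
  B: phi = (1270 × 2.68) / ((2.739 × 10¹⁰) × (1.89 × 10⁻⁶)) = 0.06575 rad = 3.767°
3.867° > 3.767°, so A is larger.
Final answer: A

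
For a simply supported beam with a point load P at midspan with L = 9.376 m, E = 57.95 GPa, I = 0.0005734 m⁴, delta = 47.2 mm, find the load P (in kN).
Model: a simply supported beam with a point load P at midspan, so delta = (P·L^3) / (48·E·I).
Solve for P: P = (48·delta·E·I) / L^3.
Convert to SI units:
  E = 57.95 GPa = 5.795 × 10¹⁰ Pa
  delta = 47.2 mm = 0.0472 m
Substitute:
  P = (48 × 0.0472 × (5.795 × 10¹⁰) × 0.0005734) / 9.376^3
  P = 91340 N
Convert: P = 91340 N = 91.34 kN
Final answer: P = 91.34 kN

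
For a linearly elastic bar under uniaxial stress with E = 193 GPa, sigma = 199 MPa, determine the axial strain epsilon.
Model: a linearly elastic bar under uniaxial stress, so sigma = E·epsilon.
Solve for epsilon: epsilon = sigma / E.
Convert to SI units:
  E = 193 GPa = 1.93 × 10¹¹ Pa
  sigma = 199 MPa = 1.99 × 10⁸ Pa
Substitute:
  epsilon = (1.99 × 10⁸) / (1.93 × 10¹¹)
  epsilon = 0.001031
Final answer: epsilon = 0.001031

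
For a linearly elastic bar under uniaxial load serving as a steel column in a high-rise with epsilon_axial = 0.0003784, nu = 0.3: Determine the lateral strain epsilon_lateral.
Model: a linearly elastic bar under uniaxial load, so epsilon_lateral = -nu·epsilon_axial.
Substitute:
  epsilon_lateral = -(0.3 × 0.0003784)
  epsilon_lateral = -0.0001135
Final answer: epsilon_lateral = -0.0001135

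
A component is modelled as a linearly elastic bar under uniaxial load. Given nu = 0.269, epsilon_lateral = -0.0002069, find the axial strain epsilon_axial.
Model: a linearly elastic bar under uniaxial load, so epsilon_lateral = -nu·epsilon_axial.
Solve for epsilon_axial: epsilon_axial = -epsilon_lateral / nu.
Substitute:
  epsilon_axial = -(-0.0002069) / 0.269
  epsilon_axial = 0.0007691
Final answer: epsilon_axial = 0.0007691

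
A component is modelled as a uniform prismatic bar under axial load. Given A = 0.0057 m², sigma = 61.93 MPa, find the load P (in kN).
Model: a uniform prismatic bar under axial load, so sigma = P / A.
Solve for P: P = sigma·A.
Convert to SI units:
  sigma = 61.93 MPa = 6.193 × 10⁷ Pa
Substitute:
  P = (6.193 × 10⁷) × 0.0057
  P = 353000 N
Convert: P = 353000 N = 353 kN
Final answer: P = 353 kN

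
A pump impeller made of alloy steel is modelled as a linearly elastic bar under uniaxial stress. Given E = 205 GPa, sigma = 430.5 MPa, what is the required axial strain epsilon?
Model: a linearly elastic bar under uniaxial stress, so sigma = E·epsilon.
Solve for epsilon: epsilon = sigma / E.
Convert to SI units:
  E = 205 GPa = 2.05 × 10¹¹ Pa
  sigma = 430.5 MPa = 4.305 × 10⁸ Pa
Substitute:
  epsilon = (4.305 × 10⁸) / (2.05 × 10¹¹)
  epsilon = 0.0021
Final answer: epsilon = 0.0021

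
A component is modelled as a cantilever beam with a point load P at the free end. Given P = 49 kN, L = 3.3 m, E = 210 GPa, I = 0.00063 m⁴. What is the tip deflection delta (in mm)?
Model: a cantilever beam with a point load P at the free end, so delta = (P·L^3) / (3·E·I).
Convert to SI units:
  P = 49 kN = 49000 N
  E = 210 GPa = 2.1 × 10¹¹ Pa
Substitute:
  delta = (49000 × 3.3^3) / (3 × (2.1 × 10¹¹) × 0.00063)
  delta = 0.004437 m
Convert: delta = 0.004437 m = 4.437 mm
Final answer: delta = 4.437 mm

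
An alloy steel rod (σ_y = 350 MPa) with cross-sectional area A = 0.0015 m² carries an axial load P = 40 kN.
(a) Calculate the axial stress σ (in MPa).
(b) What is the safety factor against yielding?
(a) Axial stress σ = P/A. Convert P = 40 kN = 40000 N.
  σ = 40000 / 0.0015 = 2.667 × 10⁷ Pa = 26.67 MPa
(b) Safety factor SF = σ_y/σ = 350 / 26.67 = 13.12
Final answer: (a) σ = 26.67 MPa, (b) SF = 13.12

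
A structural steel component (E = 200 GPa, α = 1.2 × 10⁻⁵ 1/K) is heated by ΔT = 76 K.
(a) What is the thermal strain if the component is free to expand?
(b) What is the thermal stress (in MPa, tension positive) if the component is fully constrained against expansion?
(a) Free thermal strain ε_th = α·ΔT = (1.2 × 10⁻⁵) × 76 = 0.000912
(b) Fully constrained, the expansion is suppressed, so σ = -E·α·ΔT. Convert E = 200 GPa = 2 × 10¹¹ Pa.
  σ = -(2 × 10¹¹) × (1.2 × 10⁻⁵) × 76 = -1.824 × 10⁸ Pa = -182.4 MPa (compressive)
Final answer: (a) ε_th = 0.000912, (b) σ = -182.4 MPa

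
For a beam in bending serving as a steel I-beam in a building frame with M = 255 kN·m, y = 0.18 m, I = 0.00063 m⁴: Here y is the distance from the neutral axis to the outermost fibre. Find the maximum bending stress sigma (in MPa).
Model: a beam in bending, so sigma = (M·y) / I.
Convert to SI units:
  M = 255 kN·m = 255000 N·m
Substitute:
  sigma = (255000 × 0.18) / 0.00063
  sigma = 7.286 × 10⁷ Pa
Convert: sigma = 7.286 × 10⁷ Pa = 72.86 MPa
Final answer: sigma = 72.86 MPa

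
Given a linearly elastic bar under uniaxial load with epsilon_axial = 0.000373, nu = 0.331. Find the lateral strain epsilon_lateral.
Model: a linearly elastic bar under uniaxial load, so epsilon_lateral = -nu·epsilon_axial.
Substitute:
  epsilon_lateral = -(0.331 × 0.000373)
  epsilon_lateral = -0.0001235
Final answer: epsilon_lateral = -0.0001235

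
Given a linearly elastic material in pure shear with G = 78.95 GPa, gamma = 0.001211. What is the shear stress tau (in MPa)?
Model: a linearly elastic material in pure shear, so tau = G·gamma.
Convert to SI units:
  G = 78.95 GPa = 7.895 × 10¹⁰ Pa
Substitute:
  tau = (7.895 × 10¹⁰) × 0.001211
  tau = 9.561 × 10⁷ Pa
Convert: tau = 9.561 × 10⁷ Pa = 95.61 MPa
Final answer: tau = 95.61 MPa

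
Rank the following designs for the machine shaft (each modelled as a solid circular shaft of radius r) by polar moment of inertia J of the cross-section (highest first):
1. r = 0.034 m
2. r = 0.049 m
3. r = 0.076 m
Model: a solid circular shaft of radius r, so J = (π·r^4) / 2 (SI units).
  Case 1: J = (π × 0.034^4) / 2 = 2.099 × 10⁻⁶ m⁴
  Case 2: J = (π × 0.049^4) / 2 = 9.055 × 10⁻⁶ m⁴
  Case 3: J = (π × 0.076^4) / 2 = 5.241 × 10⁻⁵ m⁴
Ordering: 5.241 × 10⁻⁵ m⁴ (case 3) > 9.055 × 10⁻⁶ m⁴ (case 2) > 2.099 × 10⁻⁶ m⁴ (case 1)
Final answer: 3, 2, 1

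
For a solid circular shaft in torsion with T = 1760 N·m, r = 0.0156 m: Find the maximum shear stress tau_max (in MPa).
Model: a solid circular shaft in torsion, so tau_max = (2·T) / (π·r^3).
Substitute:
  tau_max = (2 × 1760) / (π × 0.0156^3)
  tau_max = 2.951 × 10⁸ Pa
Convert: tau_max = 2.951 × 10⁸ Pa = 295.1 MPa
Final answer: tau_max = 295.1 MPa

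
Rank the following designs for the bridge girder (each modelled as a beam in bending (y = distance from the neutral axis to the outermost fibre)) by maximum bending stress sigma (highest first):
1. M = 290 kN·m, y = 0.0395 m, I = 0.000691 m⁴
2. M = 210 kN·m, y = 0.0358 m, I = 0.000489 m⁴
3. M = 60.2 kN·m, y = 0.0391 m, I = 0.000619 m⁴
Model: a beam in bending (y = distance from the neutral axis to the outermost fibre), so sigma = (M·y) / I (SI units).
  Case 1: sigma = (290000 × 0.0395) / 0.000691 = 1.658 × 10⁷ Pa = 16.58 MPa
  Case 2: sigma = (210000 × 0.0358) / 0.000489 = 1.537 × 10⁷ Pa = 15.37 MPa
  Case 3: sigma = (60200 × 0.0391) / 0.000619 = 3.803 × 10⁶ Pa = 3.803 MPa
Ordering: 16.58 MPa (case 1) > 15.37 MPa (case 2) > 3.803 MPa (case 3)
Final answer: 1, 2, 3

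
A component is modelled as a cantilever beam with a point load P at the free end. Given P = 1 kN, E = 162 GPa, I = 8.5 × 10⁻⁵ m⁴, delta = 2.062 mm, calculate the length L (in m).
Model: a cantilever beam with a point load P at the free end, so delta = (P·L^3) / (3·E·I).
Solve for L: L = ((3·delta·E·I) / P)^(1/3).
Convert to SI units:
  P = 1 kN = 1000 N
  E = 162 GPa = 1.62 × 10¹¹ Pa
  delta = 2.062 mm = 0.002062 m
Substitute:
  L = ((3 × 0.002062 × (1.62 × 10¹¹) × (8.5 × 10⁻⁵)) / 1000)^(1/3)
  L = 4.4 m
Final answer: L = 4.4 m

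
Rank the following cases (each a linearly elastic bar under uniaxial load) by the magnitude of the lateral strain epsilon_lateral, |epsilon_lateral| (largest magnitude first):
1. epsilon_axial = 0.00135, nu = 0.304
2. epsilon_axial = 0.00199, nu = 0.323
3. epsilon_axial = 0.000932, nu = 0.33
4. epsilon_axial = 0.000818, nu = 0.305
Model: a linearly elastic bar under uniaxial load, so epsilon_lateral = -nu·epsilon_axial (SI units).
  Case 1: epsilon_lateral = -(0.304 × 0.00135) = -0.0004104
  Case 2: epsilon_lateral = -(0.323 × 0.00199) = -0.0006428
  Case 3: epsilon_lateral = -(0.33 × 0.000932) = -0.0003076
  Case 4: epsilon_lateral = -(0.305 × 0.000818) = -0.0002495
Ordering by |epsilon_lateral|: 0.0006428 (case 2) > 0.0004104 (case 1) > 0.0003076 (case 3) > 0.0002495 (case 4)
Final answer: 2, 1, 3, 4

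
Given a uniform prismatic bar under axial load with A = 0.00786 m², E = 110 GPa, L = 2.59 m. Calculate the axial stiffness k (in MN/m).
Model: a uniform prismatic bar under axial load, so k = (A·E) / L.
Convert to SI units:
  E = 110 GPa = 1.1 × 10¹¹ Pa
Substitute:
  k = (0.00786 × (1.1 × 10¹¹)) / 2.59
  k = 3.338 × 10⁸ N/m
Convert: k = 3.338 × 10⁸ N/m = 333.8 MN/m
Final answer: k = 333.8 MN/m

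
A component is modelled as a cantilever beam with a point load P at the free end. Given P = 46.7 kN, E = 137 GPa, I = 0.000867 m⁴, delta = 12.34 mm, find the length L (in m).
Model: a cantilever beam with a point load P at the free end, so delta = (P·L^3) / (3·E·I).
Solve for L: L = ((3·delta·E·I) / P)^(1/3).
Convert to SI units:
  P = 46.7 kN = 46700 N
  E = 137 GPa = 1.37 × 10¹¹ Pa
  delta = 12.34 mm = 0.01234 m
Substitute:
  L = ((3 × 0.01234 × (1.37 × 10¹¹) × 0.000867) / 46700)^(1/3)
  L = 4.549 m
Final answer: L = 4.549 m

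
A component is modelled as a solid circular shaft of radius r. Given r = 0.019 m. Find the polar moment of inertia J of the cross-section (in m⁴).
Model: a solid circular shaft of radius r, so J = (π·r^4) / 2.
Substitute:
  J = (π × 0.019^4) / 2
  J = 2.047 × 10⁻⁷ m⁴
Final answer: J = 2.047 × 10⁻⁷ m⁴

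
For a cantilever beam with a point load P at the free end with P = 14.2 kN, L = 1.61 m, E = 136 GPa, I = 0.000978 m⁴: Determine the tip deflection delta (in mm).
Model: a cantilever beam with a point load P at the free end, so delta = (P·L^3) / (3·E·I).
Convert to SI units:
  P = 14.2 kN = 14200 N
  E = 136 GPa = 1.36 × 10¹¹ Pa
Substitute:
  delta = (14200 × 1.61^3) / (3 × (1.36 × 10¹¹) × 0.000978)
  delta = 0.0001485 m
Convert: delta = 0.0001485 m = 0.1485 mm
Final answer: delta = 0.1485 mm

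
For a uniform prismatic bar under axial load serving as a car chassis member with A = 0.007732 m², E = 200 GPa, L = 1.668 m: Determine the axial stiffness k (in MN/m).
Model: a uniform prismatic bar under axial load, so k = (A·E) / L.
Convert to SI units:
  E = 200 GPa = 2 × 10¹¹ Pa
Substitute:
  k = (0.007732 × (2 × 10¹¹)) / 1.668
  k = 9.271 × 10⁸ N/m
Convert: k = 9.271 × 10⁸ N/m = 927.1 MN/m
Final answer: k = 927.1 MN/m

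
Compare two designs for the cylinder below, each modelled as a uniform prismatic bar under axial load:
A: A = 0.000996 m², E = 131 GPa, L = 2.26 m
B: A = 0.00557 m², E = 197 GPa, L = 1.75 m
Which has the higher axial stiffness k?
Model: a uniform prismatic bar under axial load, so k = (A·E) / L (SI units).
  A: k = (0.000996 × (1.31 × 10¹¹)) / 2.26 = 5.773 × 10⁷ N/m = 57.73 MN/m
  B: k = (0.00557 × (1.97 × 10¹¹)) / 1.75 = 6.27 × 10⁸ N/m = 627 MN/m
627 MN/m > 57.73 MN/m, so B is larger.
Final answer: B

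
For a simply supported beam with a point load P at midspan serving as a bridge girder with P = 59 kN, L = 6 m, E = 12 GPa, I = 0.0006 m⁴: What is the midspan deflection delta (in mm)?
Model: a simply supported beam with a point load P at midspan, so delta = (P·L^3) / (48·E·I).
Convert to SI units:
  P = 59 kN = 59000 N
  E = 12 GPa = 1.2 × 10¹⁰ Pa
Substitute:
  delta = (59000 × 6^3) / (48 × (1.2 × 10¹⁰) × 0.0006)
  delta = 0.03687 m
Convert: delta = 0.03687 m = 36.87 mm
Final answer: delta = 36.87 mm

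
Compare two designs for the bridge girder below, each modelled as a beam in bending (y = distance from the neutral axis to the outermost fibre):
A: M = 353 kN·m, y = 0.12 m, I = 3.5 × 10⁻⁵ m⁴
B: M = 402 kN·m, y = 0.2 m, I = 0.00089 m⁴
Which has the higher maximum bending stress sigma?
Model: a beam in bending (y = distance from the neutral axis to the outermost fibre), so sigma = (M·y) / I (SI units).
  A: sigma = (353000 × 0.12) / (3.5 × 10⁻⁵) = 1.21 × 10⁹ Pa = 1210 MPa
  B: sigma = (402000 × 0.2) / 0.00089 = 9.034 × 10⁷ Pa = 90.34 MPa
1210 MPa > 90.34 MPa, so A is larger.
Final answer: A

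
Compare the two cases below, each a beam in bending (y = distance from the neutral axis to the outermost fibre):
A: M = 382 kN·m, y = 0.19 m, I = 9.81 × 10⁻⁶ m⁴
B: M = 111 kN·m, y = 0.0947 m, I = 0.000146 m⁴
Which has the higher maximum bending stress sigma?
Model: a beam in bending (y = distance from the neutral axis to the outermost fibre), so sigma = (M·y) / I (SI units).
  A: sigma = (382000 × 0.19) / (9.81 × 10⁻⁶) = 7.399 × 10⁹ Pa = 7399 MPa
  B: sigma = (111000 × 0.0947) / 0.000146 = 7.2 × 10⁷ Pa = 72 MPa
7399 MPa > 72 MPa, so A is larger.
Final answer: A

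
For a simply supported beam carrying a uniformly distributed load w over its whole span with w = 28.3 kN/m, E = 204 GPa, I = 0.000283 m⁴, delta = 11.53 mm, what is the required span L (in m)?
Model: a simply supported beam carrying a uniformly distributed load w over its whole span, so delta = (5·w·L^4) / (384·E·I).
Solve for L: L = ((384·delta·E·I) / (5·w))^(1/4).
Convert to SI units:
  w = 28.3 kN/m = 28300 N/m
  E = 204 GPa = 2.04 × 10¹¹ Pa
  delta = 11.53 mm = 0.01153 m
Substitute:
  L = ((384 × 0.01153 × (2.04 × 10¹¹) × 0.000283) / (5 × 28300))^(1/4)
  L = 6.519 m
Final answer: L = 6.519 m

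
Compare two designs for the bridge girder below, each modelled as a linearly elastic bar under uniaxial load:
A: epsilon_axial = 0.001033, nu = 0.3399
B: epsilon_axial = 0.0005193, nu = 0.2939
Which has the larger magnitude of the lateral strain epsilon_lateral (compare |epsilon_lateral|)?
Model: a linearly elastic bar under uniaxial load, so epsilon_lateral = -nu·epsilon_axial (SI units).
  A: epsilon_lateral = -(0.3399 × 0.001033) = -0.0003511
  B: epsilon_lateral = -(0.2939 × 0.0005193) = -0.0001526
|epsilon_lateral|: A = 0.0003511, B = 0.0001526, so A is larger in magnitude.
Final answer: A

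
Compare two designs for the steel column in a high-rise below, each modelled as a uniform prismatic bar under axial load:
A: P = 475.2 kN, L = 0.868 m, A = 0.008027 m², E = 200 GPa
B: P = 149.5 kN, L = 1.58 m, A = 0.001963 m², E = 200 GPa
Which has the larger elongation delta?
Model: a uniform prismatic bar under axial load, so delta = (P·L) / (A·E) (SI units).
  A: delta = (475200 × 0.868) / (0.008027 × (2 × 10¹¹)) = 0.0002569 m = 0.2569 mm
  B: delta = (149500 × 1.58) / (0.001963 × (2 × 10¹¹)) = 0.0006017 m = 0.6017 mm
0.6017 mm > 0.2569 mm, so B is larger.
Final answer: B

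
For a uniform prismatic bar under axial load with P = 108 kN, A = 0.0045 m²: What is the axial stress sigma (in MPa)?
Model: a uniform prismatic bar under axial load, so sigma = P / A.
Convert to SI units:
  P = 108 kN = 108000 N
Substitute:
  sigma = 108000 / 0.0045
  sigma = 2.4 × 10⁷ Pa
Convert: sigma = 2.4 × 10⁷ Pa = 24 MPa
Final answer: sigma = 24 MPa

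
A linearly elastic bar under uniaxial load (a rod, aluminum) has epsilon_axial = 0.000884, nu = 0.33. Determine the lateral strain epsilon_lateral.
Model: a linearly elastic bar under uniaxial load, so epsilon_lateral = -nu·epsilon_axial.
Substitute:
  epsilon_lateral = -(0.33 × 0.000884)
  epsilon_lateral = -0.0002917
Final answer: epsilon_lateral = -0.0002917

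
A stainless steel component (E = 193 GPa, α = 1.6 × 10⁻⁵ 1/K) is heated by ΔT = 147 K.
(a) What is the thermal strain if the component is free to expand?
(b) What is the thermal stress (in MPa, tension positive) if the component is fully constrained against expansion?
(a) Free thermal strain ε_th = α·ΔT = (1.6 × 10⁻⁵) × 147 = 0.002352
(b) Fully constrained, the expansion is suppressed, so σ = -E·α·ΔT. Convert E = 193 GPa = 1.93 × 10¹¹ Pa.
  σ = -(1.93 × 10¹¹) × (1.6 × 10⁻⁵) × 147 = -4.539 × 10⁸ Pa = -453.9 MPa (compressive)
Final answer: (a) ε_th = 0.002352, (b) σ = -453.9 MPa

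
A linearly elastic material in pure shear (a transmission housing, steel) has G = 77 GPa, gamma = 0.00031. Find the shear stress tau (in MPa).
Model: a linearly elastic material in pure shear, so tau = G·gamma.
Convert to SI units:
  G = 77 GPa = 7.7 × 10¹⁰ Pa
Substitute:
  tau = (7.7 × 10¹⁰) × 0.00031
  tau = 2.387 × 10⁷ Pa
Convert: tau = 2.387 × 10⁷ Pa = 23.87 MPa
Final answer: tau = 23.87 MPa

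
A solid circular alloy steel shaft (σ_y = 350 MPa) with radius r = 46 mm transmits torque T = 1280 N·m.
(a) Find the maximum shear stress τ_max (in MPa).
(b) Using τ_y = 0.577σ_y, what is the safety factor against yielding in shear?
(a) For a solid circular shaft, τ_max = T·r/J with J = π·r^4/2, i.e. τ_max = 2·T / (π·r^3). Convert r = 46 mm = 0.046 m.
  τ_max = (2 × 1280) / (π × 0.046^3) = 8.372 × 10⁶ Pa = 8.372 MPa
(b) τ_y = 0.577 × 350 = 201.95 MPa
  SF = τ_y/τ_max = 201.95 / 8.372 = 24.12
Final answer: (a) τ_max = 8.372 MPa, (b) SF = 24.12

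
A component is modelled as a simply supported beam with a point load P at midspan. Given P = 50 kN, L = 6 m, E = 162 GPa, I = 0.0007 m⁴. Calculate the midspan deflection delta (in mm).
Model: a simply supported beam with a point load P at midspan, so delta = (P·L^3) / (48·E·I).
Convert to SI units:
  P = 50 kN = 50000 N
  E = 162 GPa = 1.62 × 10¹¹ Pa
Substitute:
  delta = (50000 × 6^3) / (48 × (1.62 × 10¹¹) × 0.0007)
  delta = 0.001984 m
Convert: delta = 0.001984 m = 1.984 mm
Final answer: delta = 1.984 mm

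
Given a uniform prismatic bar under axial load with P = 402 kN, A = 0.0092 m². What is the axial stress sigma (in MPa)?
Model: a uniform prismatic bar under axial load, so sigma = P / A.
Convert to SI units:
  P = 402 kN = 402000 N
Substitute:
  sigma = 402000 / 0.0092
  sigma = 4.37 × 10⁷ Pa
Convert: sigma = 4.37 × 10⁷ Pa = 43.7 MPa
Final answer: sigma = 43.7 MPa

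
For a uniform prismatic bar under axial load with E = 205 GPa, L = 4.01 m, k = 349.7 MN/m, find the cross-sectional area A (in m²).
Model: a uniform prismatic bar under axial load, so k = (A·E) / L.
Solve for A: A = (k·L) / E.
Convert to SI units:
  E = 205 GPa = 2.05 × 10¹¹ Pa
  k = 349.7 MN/m = 3.497 × 10⁸ N/m
Substitute:
  A = ((3.497 × 10⁸) × 4.01) / (2.05 × 10¹¹)
  A = 0.00684 m²
Final answer: A = 0.00684 m²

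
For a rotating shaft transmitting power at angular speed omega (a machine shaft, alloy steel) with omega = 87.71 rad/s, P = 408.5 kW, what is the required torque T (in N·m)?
Model: a rotating shaft transmitting power at angular speed omega, so P = T·omega.
Solve for T: T = P / omega.
Convert to SI units:
  P = 408.5 kW = 408500 W
Substitute:
  T = 408500 / 87.71
  T = 4657 N·m
Final answer: T = 4657 N·m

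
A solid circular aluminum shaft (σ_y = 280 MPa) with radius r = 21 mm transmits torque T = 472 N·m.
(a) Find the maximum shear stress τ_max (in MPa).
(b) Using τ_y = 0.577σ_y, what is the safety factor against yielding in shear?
(a) For a solid circular shaft, τ_max = T·r/J with J = π·r^4/2, i.e. τ_max = 2·T / (π·r^3). Convert r = 21 mm = 0.021 m.
  τ_max = (2 × 472) / (π × 0.021^3) = 3.245 × 10⁷ Pa = 32.45 MPa
(b) τ_y = 0.577 × 280 = 161.56 MPa
  SF = τ_y/τ_max = 161.56 / 32.45 = 4.979
Final answer: (a) τ_max = 32.45 MPa, (b) SF = 4.979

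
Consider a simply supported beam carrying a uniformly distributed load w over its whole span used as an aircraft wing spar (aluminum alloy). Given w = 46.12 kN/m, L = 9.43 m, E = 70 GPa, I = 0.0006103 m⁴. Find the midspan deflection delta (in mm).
Model: a simply supported beam carrying a uniformly distributed load w over its whole span, so delta = (5·w·L^4) / (384·E·I).
Convert to SI units:
  w = 46.12 kN/m = 46120 N/m
  E = 70 GPa = 7 × 10¹⁰ Pa
Substitute:
  delta = (5 × 46120 × 9.43^4) / (384 × (7 × 10¹⁰) × 0.0006103)
  delta = 0.1112 m
Convert: delta = 0.1112 m = 111.2 mm
Final answer: delta = 111.2 mm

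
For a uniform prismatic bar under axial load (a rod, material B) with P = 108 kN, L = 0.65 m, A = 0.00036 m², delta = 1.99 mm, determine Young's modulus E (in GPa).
Model: a uniform prismatic bar under axial load, so delta = (P·L) / (A·E).
Solve for E: E = (P·L) / (delta·A).
Convert to SI units:
  P = 108 kN = 108000 N
  delta = 1.99 mm = 0.00199 m
Substitute:
  E = (108000 × 0.65) / (0.00199 × 0.00036)
  E = 9.799 × 10¹⁰ Pa
Convert: E = 9.799 × 10¹⁰ Pa = 97.99 GPa
Final answer: E = 97.99 GPa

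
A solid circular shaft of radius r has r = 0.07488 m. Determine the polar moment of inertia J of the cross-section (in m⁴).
Model: a solid circular shaft of radius r, so J = (π·r^4) / 2.
Substitute:
  J = (π × 0.07488^4) / 2
  J = 4.938 × 10⁻⁵ m⁴
Final answer: J = 4.938 × 10⁻⁵ m⁴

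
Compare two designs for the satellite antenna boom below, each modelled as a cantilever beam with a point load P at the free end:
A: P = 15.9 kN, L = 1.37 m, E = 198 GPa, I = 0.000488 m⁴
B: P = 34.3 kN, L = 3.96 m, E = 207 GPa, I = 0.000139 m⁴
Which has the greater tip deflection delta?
Model: a cantilever beam with a point load P at the free end, so delta = (P·L^3) / (3·E·I) (SI units).
  A: delta = (15900 × 1.37^3) / (3 × (1.98 × 10¹¹) × 0.000488) = 0.000141 m = 0.141 mm
  B: delta = (34300 × 3.96^3) / (3 × (2.07 × 10¹¹) × 0.000139) = 0.02468 m = 24.68 mm
24.68 mm > 0.141 mm, so B is larger.
Final answer: B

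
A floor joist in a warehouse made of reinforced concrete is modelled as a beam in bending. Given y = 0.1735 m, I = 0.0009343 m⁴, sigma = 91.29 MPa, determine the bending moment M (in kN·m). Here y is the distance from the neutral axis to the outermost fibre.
Model: a beam in bending, so sigma = (M·y) / I.
Solve for M: M = (sigma·I) / y.
Convert to SI units:
  sigma = 91.29 MPa = 9.129 × 10⁷ Pa
Substitute:
  M = ((9.129 × 10⁷) × 0.0009343) / 0.1735
  M = 491600 N·m
Convert: M = 491600 N·m = 491.6 kN·m
Final answer: M = 491.6 kN·m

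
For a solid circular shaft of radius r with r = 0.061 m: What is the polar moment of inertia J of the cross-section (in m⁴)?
Model: a solid circular shaft of radius r, so J = (π·r^4) / 2.
Substitute:
  J = (π × 0.061^4) / 2
  J = 2.175 × 10⁻⁵ m⁴
Final answer: J = 2.175 × 10⁻⁵ m⁴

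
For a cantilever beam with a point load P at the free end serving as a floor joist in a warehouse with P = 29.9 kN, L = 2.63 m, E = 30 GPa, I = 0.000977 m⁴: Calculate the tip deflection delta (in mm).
Model: a cantilever beam with a point load P at the free end, so delta = (P·L^3) / (3·E·I).
Convert to SI units:
  P = 29.9 kN = 29900 N
  E = 30 GPa = 3 × 10¹⁰ Pa
Substitute:
  delta = (29900 × 2.63^3) / (3 × (3 × 10¹⁰) × 0.000977)
  delta = 0.006186 m
Convert: delta = 0.006186 m = 6.186 mm
Final answer: delta = 6.186 mm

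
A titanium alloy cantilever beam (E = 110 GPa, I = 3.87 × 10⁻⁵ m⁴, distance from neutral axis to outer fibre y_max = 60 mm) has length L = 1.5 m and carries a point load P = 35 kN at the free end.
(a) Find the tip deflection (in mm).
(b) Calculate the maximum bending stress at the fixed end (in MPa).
(a) Tip deflection of a cantilever with an end point load: δ = P·L^3 / (3·E·I). Convert P = 35 kN = 35000 N, E = 110 GPa = 1.1 × 10¹¹ Pa.
  δ = (35000 × 1.5^3) / (3 × (1.1 × 10¹¹) × (3.87 × 10⁻⁵)) = 0.009249 m = 9.249 mm
(b) Maximum bending moment at the fixed end: M = P·L = 35000 × 1.5 = 52500 N·m. Convert y_max = 60 mm = 0.06 m.
  σ = M·y_max / I = (52500 × 0.06) / (3.87 × 10⁻⁵) = 8.14 × 10⁷ Pa = 81.4 MPa
Final answer: (a) δ = 9.249 mm, (b) σ = 81.4 MPa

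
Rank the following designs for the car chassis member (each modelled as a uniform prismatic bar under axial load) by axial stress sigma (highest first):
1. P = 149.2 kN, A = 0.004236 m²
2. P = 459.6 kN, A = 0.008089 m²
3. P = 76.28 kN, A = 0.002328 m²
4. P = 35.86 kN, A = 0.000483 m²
Model: a uniform prismatic bar under axial load, so sigma = P / A (SI units).
  Case 1: sigma = 149200 / 0.004236 = 3.522 × 10⁷ Pa = 35.22 MPa
  Case 2: sigma = 459600 / 0.008089 = 5.682 × 10⁷ Pa = 56.82 MPa
  Case 3: sigma = 76280 / 0.002328 = 3.277 × 10⁷ Pa = 32.77 MPa
  Case 4: sigma = 35860 / 0.000483 = 7.424 × 10⁷ Pa = 74.24 MPa
Ordering: 74.24 MPa (case 4) > 56.82 MPa (case 2) > 35.22 MPa (case 1) > 32.77 MPa (case 3)
Final answer: 4, 2, 1, 3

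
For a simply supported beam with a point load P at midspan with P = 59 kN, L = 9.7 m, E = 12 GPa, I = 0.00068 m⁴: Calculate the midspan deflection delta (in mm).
Model: a simply supported beam with a point load P at midspan, so delta = (P·L^3) / (48·E·I).
Convert to SI units:
  P = 59 kN = 59000 N
  E = 12 GPa = 1.2 × 10¹⁰ Pa
Substitute:
  delta = (59000 × 9.7^3) / (48 × (1.2 × 10¹⁰) × 0.00068)
  delta = 0.1375 m
Convert: delta = 0.1375 m = 137.5 mm
Final answer: delta = 137.5 mm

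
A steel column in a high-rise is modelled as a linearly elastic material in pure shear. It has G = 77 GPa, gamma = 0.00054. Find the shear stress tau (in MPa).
Model: a linearly elastic material in pure shear, so tau = G·gamma.
Convert to SI units:
  G = 77 GPa = 7.7 × 10¹⁰ Pa
Substitute:
  tau = (7.7 × 10¹⁰) × 0.00054
  tau = 4.158 × 10⁷ Pa
Convert: tau = 4.158 × 10⁷ Pa = 41.58 MPa
Final answer: tau = 41.58 MPa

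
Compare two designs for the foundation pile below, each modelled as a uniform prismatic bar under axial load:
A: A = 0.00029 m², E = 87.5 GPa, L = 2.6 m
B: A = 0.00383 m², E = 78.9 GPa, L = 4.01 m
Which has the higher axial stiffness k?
Model: a uniform prismatic bar under axial load, so k = (A·E) / L (SI units).
  A: k = (0.00029 × (8.75 × 10¹⁰)) / 2.6 = 9.76 × 10⁶ N/m = 9.76 MN/m
  B: k = (0.00383 × (7.89 × 10¹⁰)) / 4.01 = 7.536 × 10⁷ N/m = 75.36 MN/m
75.36 MN/m > 9.76 MN/m, so B is larger.
Final answer: B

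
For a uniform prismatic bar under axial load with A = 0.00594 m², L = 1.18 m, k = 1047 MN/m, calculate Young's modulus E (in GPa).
Model: a uniform prismatic bar under axial load, so k = (A·E) / L.
Solve for E: E = (k·L) / A.
Convert to SI units:
  k = 1047 MN/m = 1.047 × 10⁹ N/m
Substitute:
  E = ((1.047 × 10⁹) × 1.18) / 0.00594
  E = 2.08 × 10¹¹ Pa
Convert: E = 2.08 × 10¹¹ Pa = 208 GPa
Final answer: E = 208 GPa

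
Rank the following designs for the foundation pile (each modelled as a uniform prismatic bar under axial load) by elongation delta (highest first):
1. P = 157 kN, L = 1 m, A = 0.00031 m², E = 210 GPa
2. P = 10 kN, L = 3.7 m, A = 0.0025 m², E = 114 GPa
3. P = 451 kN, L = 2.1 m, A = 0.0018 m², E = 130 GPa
Model: a uniform prismatic bar under axial load, so delta = (P·L) / (A·E) (SI units).
  Case 1: delta = (157000 × 1) / (0.00031 × (2.1 × 10¹¹)) = 0.002412 m = 2.412 mm
  Case 2: delta = (10000 × 3.7) / (0.0025 × (1.14 × 10¹¹)) = 0.0001298 m = 0.1298 mm
  Case 3: delta = (451000 × 2.1) / (0.0018 × (1.3 × 10¹¹)) = 0.004047 m = 4.047 mm
Ordering: 4.047 mm (case 3) > 2.412 mm (case 1) > 0.1298 mm (case 2)
Final answer: 3, 1, 2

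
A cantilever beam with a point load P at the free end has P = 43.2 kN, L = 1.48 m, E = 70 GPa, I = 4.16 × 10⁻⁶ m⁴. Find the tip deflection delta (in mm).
Model: a cantilever beam with a point load P at the free end, so delta = (P·L^3) / (3·E·I).
Convert to SI units:
  P = 43.2 kN = 43200 N
  E = 70 GPa = 7 × 10¹⁰ Pa
Substitute:
  delta = (43200 × 1.48^3) / (3 × (7 × 10¹⁰) × (4.16 × 10⁻⁶))
  delta = 0.1603 m
Convert: delta = 0.1603 m = 160.3 mm
Final answer: delta = 160.3 mm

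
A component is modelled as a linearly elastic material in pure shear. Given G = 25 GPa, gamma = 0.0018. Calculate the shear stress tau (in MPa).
Model: a linearly elastic material in pure shear, so tau = G·gamma.
Convert to SI units:
  G = 25 GPa = 2.5 × 10¹⁰ Pa
Substitute:
  tau = (2.5 × 10¹⁰) × 0.0018
  tau = 4.5 × 10⁷ Pa
Convert: tau = 4.5 × 10⁷ Pa = 45 MPa
Final answer: tau = 45 MPa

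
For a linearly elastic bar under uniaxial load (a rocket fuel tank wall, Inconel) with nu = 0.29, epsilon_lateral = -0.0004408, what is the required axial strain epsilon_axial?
Model: a linearly elastic bar under uniaxial load, so epsilon_lateral = -nu·epsilon_axial.
Solve for epsilon_axial: epsilon_axial = -epsilon_lateral / nu.
Substitute:
  epsilon_axial = -(-0.0004408) / 0.29
  epsilon_axial = 0.00152
Final answer: epsilon_axial = 0.00152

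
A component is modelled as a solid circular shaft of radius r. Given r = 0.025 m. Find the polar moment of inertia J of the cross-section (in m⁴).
Model: a solid circular shaft of radius r, so J = (π·r^4) / 2.
Substitute:
  J = (π × 0.025^4) / 2
  J = 6.136 × 10⁻⁷ m⁴
Final answer: J = 6.136 × 10⁻⁷ m⁴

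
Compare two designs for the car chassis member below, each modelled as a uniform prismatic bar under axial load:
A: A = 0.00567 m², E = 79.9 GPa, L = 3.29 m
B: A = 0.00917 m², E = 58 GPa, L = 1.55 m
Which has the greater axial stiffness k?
Model: a uniform prismatic bar under axial load, so k = (A·E) / L (SI units).
  A: k = (0.00567 × (7.99 × 10¹⁰)) / 3.29 = 1.377 × 10⁸ N/m = 137.7 MN/m
  B: k = (0.00917 × (5.8 × 10¹⁰)) / 1.55 = 3.431 × 10⁸ N/m = 343.1 MN/m
343.1 MN/m > 137.7 MN/m, so B is larger.
Final answer: B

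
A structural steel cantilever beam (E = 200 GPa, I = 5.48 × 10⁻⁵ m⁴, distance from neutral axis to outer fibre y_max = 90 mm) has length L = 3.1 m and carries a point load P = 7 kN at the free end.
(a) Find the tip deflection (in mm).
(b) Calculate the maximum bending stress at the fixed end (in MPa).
(a) Tip deflection of a cantilever with an end point load: δ = P·L^3 / (3·E·I). Convert P = 7 kN = 7000 N, E = 200 GPa = 2 × 10¹¹ Pa.
  δ = (7000 × 3.1^3) / (3 × (2 × 10¹¹) × (5.48 × 10⁻⁵)) = 0.006342 m = 6.342 mm
(b) Maximum bending moment at the fixed end: M = P·L = 7000 × 3.1 = 21700 N·m. Convert y_max = 90 mm = 0.09 m.
  σ = M·y_max / I = (21700 × 0.09) / (5.48 × 10⁻⁵) = 3.564 × 10⁷ Pa = 35.64 MPa
Final answer: (a) δ = 6.342 mm, (b) σ = 35.64 MPa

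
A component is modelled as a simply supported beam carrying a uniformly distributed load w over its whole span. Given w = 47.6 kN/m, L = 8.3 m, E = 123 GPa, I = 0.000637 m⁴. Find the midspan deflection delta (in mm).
Model: a simply supported beam carrying a uniformly distributed load w over its whole span, so delta = (5·w·L^4) / (384·E·I).
Convert to SI units:
  w = 47.6 kN/m = 47600 N/m
  E = 123 GPa = 1.23 × 10¹¹ Pa
Substitute:
  delta = (5 × 47600 × 8.3^4) / (384 × (1.23 × 10¹¹) × 0.000637)
  delta = 0.03754 m
Convert: delta = 0.03754 m = 37.54 mm
Final answer: delta = 37.54 mm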